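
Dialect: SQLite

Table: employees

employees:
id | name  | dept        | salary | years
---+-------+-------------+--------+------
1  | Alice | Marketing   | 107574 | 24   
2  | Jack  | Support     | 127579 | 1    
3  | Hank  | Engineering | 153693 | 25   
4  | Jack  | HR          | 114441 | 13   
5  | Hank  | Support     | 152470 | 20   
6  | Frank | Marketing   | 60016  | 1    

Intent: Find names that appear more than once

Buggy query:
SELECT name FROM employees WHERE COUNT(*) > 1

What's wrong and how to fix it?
Bug: WHERE can't reference COUNT(*); aggregates are computed after WHERE

Fix: GROUP BY name, then filter groups with HAVING COUNT(*) > 1

Corrected query:
SELECT name FROM employees GROUP BY name HAVING COUNT(*) > 1

Result:
name
----
Hank
Jack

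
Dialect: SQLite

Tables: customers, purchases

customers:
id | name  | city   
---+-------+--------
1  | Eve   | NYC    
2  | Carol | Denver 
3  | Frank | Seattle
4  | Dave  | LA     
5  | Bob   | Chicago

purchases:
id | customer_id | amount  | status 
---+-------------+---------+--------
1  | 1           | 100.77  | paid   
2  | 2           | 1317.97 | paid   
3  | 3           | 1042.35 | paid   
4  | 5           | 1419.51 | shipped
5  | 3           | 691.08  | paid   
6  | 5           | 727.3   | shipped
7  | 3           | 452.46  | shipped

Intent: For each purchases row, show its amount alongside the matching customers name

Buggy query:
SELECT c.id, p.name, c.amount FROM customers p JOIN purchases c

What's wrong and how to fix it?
Bug: Missing join condition: each purchases row is matched to all customers rows instead of just its own

Fix: Specify the join condition linking the foreign key to the parent id

Corrected query:
SELECT c.id, p.name, c.amount FROM customers p JOIN purchases c ON c.customer_id = p.id

Result:
id | name  | amount 
---+-------+--------
1  | Eve   | 100.77 
2  | Carol | 1317.97
3  | Frank | 1042.35
4  | Bob   | 1419.51
5  | Frank | 691.08 
6  | Bob   | 727.3  
7  | Frank | 452.46 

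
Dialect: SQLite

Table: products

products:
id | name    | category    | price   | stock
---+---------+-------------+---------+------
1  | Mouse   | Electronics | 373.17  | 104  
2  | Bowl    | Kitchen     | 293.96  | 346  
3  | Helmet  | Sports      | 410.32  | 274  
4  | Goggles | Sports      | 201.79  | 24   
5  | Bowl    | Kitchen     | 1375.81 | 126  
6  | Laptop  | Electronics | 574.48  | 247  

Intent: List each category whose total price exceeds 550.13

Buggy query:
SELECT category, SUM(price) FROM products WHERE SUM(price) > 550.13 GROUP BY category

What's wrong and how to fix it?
Bug: Aggregate functions cannot appear in a WHERE clause

Fix: Use HAVING (which filters groups after aggregation) instead of WHERE

Corrected query:
SELECT category, SUM(price) FROM products GROUP BY category HAVING SUM(price) > 550.13

Result:
category    | SUM(price)
------------+-----------
Electronics | 947.65    
Kitchen     | 1669.77   
Sports      | 612.11    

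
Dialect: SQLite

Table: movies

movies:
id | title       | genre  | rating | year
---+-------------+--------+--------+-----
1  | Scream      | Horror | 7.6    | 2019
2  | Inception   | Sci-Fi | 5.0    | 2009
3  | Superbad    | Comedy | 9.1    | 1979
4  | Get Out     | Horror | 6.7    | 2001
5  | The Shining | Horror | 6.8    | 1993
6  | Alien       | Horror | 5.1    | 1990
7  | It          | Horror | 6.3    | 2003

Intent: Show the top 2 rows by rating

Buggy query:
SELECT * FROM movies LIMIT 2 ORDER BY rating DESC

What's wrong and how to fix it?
Bug: ORDER BY cannot follow LIMIT; LIMIT is the final clause

Fix: Sort with ORDER BY, then apply LIMIT

Corrected query:
SELECT * FROM movies ORDER BY rating DESC LIMIT 2

Result:
id | title    | genre  | rating | year
---+----------+--------+--------+-----
3  | Superbad | Comedy | 9.1    | 1979
1  | Scream   | Horror | 7.6    | 2019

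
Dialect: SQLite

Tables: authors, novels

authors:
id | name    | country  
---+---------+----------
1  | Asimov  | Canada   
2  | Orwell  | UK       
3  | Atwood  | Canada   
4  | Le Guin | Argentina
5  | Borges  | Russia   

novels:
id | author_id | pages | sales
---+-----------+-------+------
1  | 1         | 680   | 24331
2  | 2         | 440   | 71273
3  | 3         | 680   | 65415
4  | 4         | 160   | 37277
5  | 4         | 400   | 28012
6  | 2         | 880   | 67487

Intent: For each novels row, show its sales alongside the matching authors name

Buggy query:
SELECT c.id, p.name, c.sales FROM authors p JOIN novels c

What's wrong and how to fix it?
Bug: Missing join condition: each novels row is matched to all authors rows instead of just its own

Fix: Specify the join condition linking the foreign key to the parent id

Corrected query:
SELECT c.id, p.name, c.sales FROM authors p JOIN novels c ON c.author_id = p.id

Result:
id | name    | sales
---+---------+------
1  | Asimov  | 24331
2  | Orwell  | 71273
3  | Atwood  | 65415
4  | Le Guin | 37277
5  | Le Guin | 28012
6  | Orwell  | 67487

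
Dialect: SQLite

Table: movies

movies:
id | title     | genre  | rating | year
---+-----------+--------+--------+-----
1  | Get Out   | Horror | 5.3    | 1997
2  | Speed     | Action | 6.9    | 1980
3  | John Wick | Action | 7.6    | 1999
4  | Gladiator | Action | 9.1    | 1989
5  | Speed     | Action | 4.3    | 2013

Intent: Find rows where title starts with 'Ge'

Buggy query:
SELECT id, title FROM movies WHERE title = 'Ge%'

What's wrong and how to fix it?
Bug: '=' compares the literal string including the % character; pattern matching needs LIKE

Fix: Replace '=' with LIKE so 'Ge%' is treated as a pattern

Corrected query:
SELECT id, title FROM movies WHERE title LIKE 'Ge%'

Result:
id | title  
---+--------
1  | Get Out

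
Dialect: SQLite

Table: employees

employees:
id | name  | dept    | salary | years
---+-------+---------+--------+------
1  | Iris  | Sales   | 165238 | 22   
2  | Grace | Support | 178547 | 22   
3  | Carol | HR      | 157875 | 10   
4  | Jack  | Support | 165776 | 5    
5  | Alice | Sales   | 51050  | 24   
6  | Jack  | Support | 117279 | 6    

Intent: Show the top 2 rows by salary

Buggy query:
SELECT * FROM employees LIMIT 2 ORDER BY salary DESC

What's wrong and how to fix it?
Bug: LIMIT must come after ORDER BY

Fix: Sort with ORDER BY, then apply LIMIT

Corrected query:
SELECT * FROM employees ORDER BY salary DESC LIMIT 2

Result:
id | name  | dept    | salary | years
---+-------+---------+--------+------
2  | Grace | Support | 178547 | 22   
4  | Jack  | Support | 165776 | 5    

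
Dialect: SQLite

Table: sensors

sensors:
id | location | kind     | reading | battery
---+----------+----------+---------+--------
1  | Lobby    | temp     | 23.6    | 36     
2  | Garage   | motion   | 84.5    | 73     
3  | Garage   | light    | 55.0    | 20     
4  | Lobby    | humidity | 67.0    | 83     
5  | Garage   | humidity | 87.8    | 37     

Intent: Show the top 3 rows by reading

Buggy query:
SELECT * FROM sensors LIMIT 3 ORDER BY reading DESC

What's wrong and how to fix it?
Bug: ORDER BY cannot follow LIMIT; LIMIT is the final clause

Fix: Swap the clauses: ORDER BY first, then LIMIT

Corrected query:
SELECT * FROM sensors ORDER BY reading DESC LIMIT 3

Result:
id | location | kind     | reading | battery
---+----------+----------+---------+--------
5  | Garage   | humidity | 87.8    | 37     
2  | Garage   | motion   | 84.5    | 73     
4  | Lobby    | humidity | 67      | 83     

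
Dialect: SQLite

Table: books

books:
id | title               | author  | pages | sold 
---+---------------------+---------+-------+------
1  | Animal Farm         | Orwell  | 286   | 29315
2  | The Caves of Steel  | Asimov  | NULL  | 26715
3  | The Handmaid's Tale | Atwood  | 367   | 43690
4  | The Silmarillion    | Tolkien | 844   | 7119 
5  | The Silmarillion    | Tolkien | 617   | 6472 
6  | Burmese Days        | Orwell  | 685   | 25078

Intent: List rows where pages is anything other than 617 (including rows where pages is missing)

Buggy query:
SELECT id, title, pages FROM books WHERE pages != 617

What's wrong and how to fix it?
Bug: Inequality against NULL is unknown, not true; rows with NULL are dropped

Fix: Handle NULL separately with IS NULL alongside the inequality

Corrected query:
SELECT id, title, pages FROM books WHERE pages != 617 OR pages IS NULL

Result:
id | title               | pages
---+---------------------+------
1  | Animal Farm         | 286  
2  | The Caves of Steel  | NULL 
3  | The Handmaid's Tale | 367  
4  | The Silmarillion    | 844  
6  | Burmese Days        | 685  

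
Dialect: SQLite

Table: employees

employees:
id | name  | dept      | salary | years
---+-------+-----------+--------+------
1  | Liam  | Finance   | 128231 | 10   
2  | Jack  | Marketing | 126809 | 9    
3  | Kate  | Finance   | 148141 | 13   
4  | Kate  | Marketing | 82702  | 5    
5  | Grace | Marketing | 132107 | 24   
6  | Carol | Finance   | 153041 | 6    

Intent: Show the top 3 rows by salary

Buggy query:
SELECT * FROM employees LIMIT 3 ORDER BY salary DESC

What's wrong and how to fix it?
Bug: LIMIT must come after ORDER BY

Fix: Sort with ORDER BY, then apply LIMIT

Corrected query:
SELECT * FROM employees ORDER BY salary DESC LIMIT 3

Result:
id | name  | dept      | salary | years
---+-------+-----------+--------+------
6  | Carol | Finance   | 153041 | 6    
3  | Kate  | Finance   | 148141 | 13   
5  | Grace | Marketing | 132107 | 24   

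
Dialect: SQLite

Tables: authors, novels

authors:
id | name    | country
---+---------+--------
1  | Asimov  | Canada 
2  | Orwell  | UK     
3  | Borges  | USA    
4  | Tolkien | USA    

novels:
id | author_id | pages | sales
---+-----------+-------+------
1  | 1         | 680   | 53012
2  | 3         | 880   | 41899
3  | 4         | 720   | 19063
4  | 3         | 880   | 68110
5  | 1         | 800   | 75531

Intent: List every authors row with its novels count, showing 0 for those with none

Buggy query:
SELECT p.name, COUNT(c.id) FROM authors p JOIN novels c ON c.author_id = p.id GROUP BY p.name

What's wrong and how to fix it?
Bug: An inner join excludes parents with zero children

Fix: Switch to LEFT JOIN to retain unmatched parent rows

Corrected query:
SELECT p.name, COUNT(c.id) FROM authors p LEFT JOIN novels c ON c.author_id = p.id GROUP BY p.name

Result:
name    | COUNT(c.id)
--------+------------
Asimov  | 2          
Borges  | 2          
Orwell  | 0          
Tolkien | 1          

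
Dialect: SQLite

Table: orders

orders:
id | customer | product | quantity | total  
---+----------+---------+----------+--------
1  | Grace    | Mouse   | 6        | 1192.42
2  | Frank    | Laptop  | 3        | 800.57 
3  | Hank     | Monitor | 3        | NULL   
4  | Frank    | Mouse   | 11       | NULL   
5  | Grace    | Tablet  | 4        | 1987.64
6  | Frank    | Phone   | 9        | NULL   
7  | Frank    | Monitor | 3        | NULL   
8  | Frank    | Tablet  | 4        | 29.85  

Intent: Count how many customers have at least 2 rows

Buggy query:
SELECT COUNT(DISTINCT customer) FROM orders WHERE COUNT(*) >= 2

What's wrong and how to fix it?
Bug: COUNT(*) cannot appear in WHERE; the per-group count doesn't exist yet

Fix: Use a subquery that GROUPs and filters with HAVING, then count its rows

Corrected query:
SELECT COUNT(*) FROM (SELECT customer FROM orders GROUP BY customer HAVING COUNT(*) >= 2)

Result:
COUNT(*)
--------
2       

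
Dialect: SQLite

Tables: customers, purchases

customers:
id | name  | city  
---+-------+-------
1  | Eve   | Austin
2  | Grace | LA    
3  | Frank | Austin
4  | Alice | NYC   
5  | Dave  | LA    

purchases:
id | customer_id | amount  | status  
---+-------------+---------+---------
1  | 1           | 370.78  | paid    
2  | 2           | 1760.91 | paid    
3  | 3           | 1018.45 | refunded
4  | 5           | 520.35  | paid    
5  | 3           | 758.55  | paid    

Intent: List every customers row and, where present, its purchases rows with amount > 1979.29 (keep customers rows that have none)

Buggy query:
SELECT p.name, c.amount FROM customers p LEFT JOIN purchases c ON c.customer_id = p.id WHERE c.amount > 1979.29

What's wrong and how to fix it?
Bug: A WHERE condition on the right-hand table after LEFT JOIN drops unmatched parents

Fix: Move the right-table condition into the ON clause so unmatched parents are kept

Corrected query:
SELECT p.name, c.amount FROM customers p LEFT JOIN purchases c ON c.customer_id = p.id AND c.amount > 1979.29

Result:
name  | amount
------+-------
Eve   | NULL  
Grace | NULL  
Frank | NULL  
Alice | NULL  
Dave  | NULL  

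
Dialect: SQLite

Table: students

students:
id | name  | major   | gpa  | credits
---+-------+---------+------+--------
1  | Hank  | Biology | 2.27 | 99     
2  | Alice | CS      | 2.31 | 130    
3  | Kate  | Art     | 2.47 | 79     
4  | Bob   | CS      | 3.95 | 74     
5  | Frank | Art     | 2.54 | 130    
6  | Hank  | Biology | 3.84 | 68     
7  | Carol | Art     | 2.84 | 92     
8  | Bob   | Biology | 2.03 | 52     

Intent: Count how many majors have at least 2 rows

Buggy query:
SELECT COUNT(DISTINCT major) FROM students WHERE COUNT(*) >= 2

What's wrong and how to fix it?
Bug: WHERE filters individual rows, not groups, so a group-level COUNT is invalid there

Fix: Use a subquery that GROUPs and filters with HAVING, then count its rows

Corrected query:
SELECT COUNT(*) FROM (SELECT major FROM students GROUP BY major HAVING COUNT(*) >= 2)

Result:
COUNT(*)
--------
3       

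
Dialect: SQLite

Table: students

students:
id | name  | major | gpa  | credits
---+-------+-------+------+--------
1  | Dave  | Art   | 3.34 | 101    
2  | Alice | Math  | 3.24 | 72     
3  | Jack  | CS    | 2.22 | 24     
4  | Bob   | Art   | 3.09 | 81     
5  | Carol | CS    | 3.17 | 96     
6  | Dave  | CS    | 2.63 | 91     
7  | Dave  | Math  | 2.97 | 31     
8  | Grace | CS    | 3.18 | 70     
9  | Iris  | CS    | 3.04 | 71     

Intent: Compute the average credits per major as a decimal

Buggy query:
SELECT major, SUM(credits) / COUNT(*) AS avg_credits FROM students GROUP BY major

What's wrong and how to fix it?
Bug: Both operands are integers, so '/' performs integer division and truncates

Fix: Multiply by 1.0 (or CAST to REAL) to force floating-point division

Corrected query:
SELECT major, SUM(credits) * 1.0 / COUNT(*) AS avg_credits FROM students GROUP BY major

Result:
major | avg_credits
------+------------
Art   | 91         
CS    | 70.4       
Math  | 51.5       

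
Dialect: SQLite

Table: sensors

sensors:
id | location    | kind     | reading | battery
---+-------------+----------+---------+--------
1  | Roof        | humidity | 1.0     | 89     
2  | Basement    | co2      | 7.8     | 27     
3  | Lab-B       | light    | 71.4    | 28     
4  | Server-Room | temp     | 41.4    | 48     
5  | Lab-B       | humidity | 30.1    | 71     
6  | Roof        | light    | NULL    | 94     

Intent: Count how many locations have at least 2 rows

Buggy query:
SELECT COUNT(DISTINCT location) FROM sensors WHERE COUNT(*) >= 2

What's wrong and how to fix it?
Bug: COUNT(*) cannot appear in WHERE; the per-group count doesn't exist yet

Fix: Use a subquery that GROUPs and filters with HAVING, then count its rows

Corrected query:
SELECT COUNT(*) FROM (SELECT location FROM sensors GROUP BY location HAVING COUNT(*) >= 2)

Result:
COUNT(*)
--------
2       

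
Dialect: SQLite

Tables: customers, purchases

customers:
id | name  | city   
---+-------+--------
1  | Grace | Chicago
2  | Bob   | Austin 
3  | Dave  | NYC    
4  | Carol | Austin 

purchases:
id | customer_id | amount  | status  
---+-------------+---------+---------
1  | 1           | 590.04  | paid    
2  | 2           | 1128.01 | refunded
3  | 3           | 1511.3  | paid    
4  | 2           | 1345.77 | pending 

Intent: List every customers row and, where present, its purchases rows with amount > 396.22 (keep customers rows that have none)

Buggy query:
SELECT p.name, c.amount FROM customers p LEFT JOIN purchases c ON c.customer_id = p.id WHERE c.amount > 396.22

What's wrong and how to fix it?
Bug: A WHERE condition on the right-hand table after LEFT JOIN drops unmatched parents

Fix: Move the right-table condition into the ON clause so unmatched parents are kept

Corrected query:
SELECT p.name, c.amount FROM customers p LEFT JOIN purchases c ON c.customer_id = p.id AND c.amount > 396.22

Result:
name  | amount 
------+--------
Grace | 590.04 
Bob   | 1128.01
Bob   | 1345.77
Dave  | 1511.3 
Carol | NULL   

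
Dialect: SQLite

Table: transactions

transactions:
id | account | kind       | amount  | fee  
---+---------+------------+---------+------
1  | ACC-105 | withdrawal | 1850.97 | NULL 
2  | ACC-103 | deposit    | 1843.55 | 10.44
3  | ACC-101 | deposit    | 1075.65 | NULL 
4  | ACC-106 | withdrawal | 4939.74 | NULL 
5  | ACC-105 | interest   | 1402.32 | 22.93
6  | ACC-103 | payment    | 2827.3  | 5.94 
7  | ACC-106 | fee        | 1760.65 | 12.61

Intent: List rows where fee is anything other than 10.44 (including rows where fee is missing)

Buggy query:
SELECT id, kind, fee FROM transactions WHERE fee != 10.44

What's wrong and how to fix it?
Bug: 'fee != 10.44' is unknown when fee is NULL, so NULL rows are silently excluded

Fix: Add an explicit OR fee IS NULL to include the missing-value rows

Corrected query:
SELECT id, kind, fee FROM transactions WHERE fee != 10.44 OR fee IS NULL

Result:
id | kind       | fee  
---+------------+------
1  | withdrawal | NULL 
3  | deposit    | NULL 
4  | withdrawal | NULL 
5  | interest   | 22.93
6  | payment    | 5.94 
7  | fee        | 12.61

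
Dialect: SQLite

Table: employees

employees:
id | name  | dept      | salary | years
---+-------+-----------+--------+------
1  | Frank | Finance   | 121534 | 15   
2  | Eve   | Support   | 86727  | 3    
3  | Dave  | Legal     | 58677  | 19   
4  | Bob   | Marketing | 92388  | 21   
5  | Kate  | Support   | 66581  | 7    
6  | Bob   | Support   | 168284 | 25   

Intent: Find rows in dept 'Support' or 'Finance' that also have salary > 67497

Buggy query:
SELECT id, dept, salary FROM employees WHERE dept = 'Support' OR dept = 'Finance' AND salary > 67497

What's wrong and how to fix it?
Bug: AND binds tighter than OR, so this parses as dept = 'Support' OR (dept = 'Finance' AND salary > 67497)

Fix: Add parentheses around the OR so the AND applies to both alternatives

Corrected query:
SELECT id, dept, salary FROM employees WHERE (dept = 'Support' OR dept = 'Finance') AND salary > 67497

Result:
id | dept    | salary
---+---------+-------
1  | Finance | 121534
2  | Support | 86727 
6  | Support | 168284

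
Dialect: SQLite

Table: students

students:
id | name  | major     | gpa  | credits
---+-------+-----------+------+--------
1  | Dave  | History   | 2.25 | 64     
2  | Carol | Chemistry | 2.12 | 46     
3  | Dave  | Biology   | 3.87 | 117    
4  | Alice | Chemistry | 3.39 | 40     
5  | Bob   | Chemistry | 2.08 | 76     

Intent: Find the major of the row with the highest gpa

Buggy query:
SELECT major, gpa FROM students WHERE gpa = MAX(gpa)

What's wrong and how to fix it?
Bug: MAX(gpa) is an aggregate and cannot be used directly in WHERE

Fix: Use a subquery: WHERE gpa = (SELECT MAX(gpa) FROM students)

Corrected query:
SELECT major, gpa FROM students WHERE gpa = (SELECT MAX(gpa) FROM students)

Result:
major   | gpa 
--------+-----
Biology | 3.87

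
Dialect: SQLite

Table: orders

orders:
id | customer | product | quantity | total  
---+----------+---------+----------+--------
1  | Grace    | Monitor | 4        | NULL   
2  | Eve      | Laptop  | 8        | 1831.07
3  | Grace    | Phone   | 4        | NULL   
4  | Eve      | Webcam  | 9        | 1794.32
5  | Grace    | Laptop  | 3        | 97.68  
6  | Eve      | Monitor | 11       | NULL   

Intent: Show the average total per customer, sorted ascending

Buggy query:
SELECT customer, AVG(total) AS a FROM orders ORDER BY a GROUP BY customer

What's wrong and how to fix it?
Bug: GROUP BY must precede ORDER BY

Fix: Move ORDER BY to the end, after GROUP BY

Corrected query:
SELECT customer, AVG(total) AS a FROM orders GROUP BY customer ORDER BY a

Result:
customer | a       
---------+---------
Grace    | 97.68   
Eve      | 1812.695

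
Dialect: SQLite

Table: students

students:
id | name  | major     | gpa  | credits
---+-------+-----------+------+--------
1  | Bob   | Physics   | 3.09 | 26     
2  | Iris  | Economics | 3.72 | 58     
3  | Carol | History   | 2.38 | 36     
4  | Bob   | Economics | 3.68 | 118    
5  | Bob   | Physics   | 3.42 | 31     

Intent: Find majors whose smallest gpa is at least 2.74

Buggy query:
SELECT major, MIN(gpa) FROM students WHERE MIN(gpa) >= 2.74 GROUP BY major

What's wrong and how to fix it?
Bug: Aggregates like MIN are computed per group after WHERE runs

Fix: Use HAVING for the per-group MIN condition

Corrected query:
SELECT major, MIN(gpa) FROM students GROUP BY major HAVING MIN(gpa) >= 2.74

Result:
major     | MIN(gpa)
----------+---------
Economics | 3.68    
Physics   | 3.09    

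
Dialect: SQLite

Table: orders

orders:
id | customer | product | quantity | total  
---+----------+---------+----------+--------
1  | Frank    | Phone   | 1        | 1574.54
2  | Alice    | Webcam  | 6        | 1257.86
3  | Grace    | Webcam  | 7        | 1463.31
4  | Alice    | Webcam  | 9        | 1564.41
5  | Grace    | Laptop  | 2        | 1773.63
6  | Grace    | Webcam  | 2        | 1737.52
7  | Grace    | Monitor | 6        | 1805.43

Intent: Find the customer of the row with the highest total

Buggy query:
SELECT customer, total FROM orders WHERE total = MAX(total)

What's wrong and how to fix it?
Bug: MAX(total) is an aggregate and cannot be used directly in WHERE

Fix: Wrap MAX in a scalar subquery so WHERE compares against a single value

Corrected query:
SELECT customer, total FROM orders WHERE total = (SELECT MAX(total) FROM orders)

Result:
customer | total  
---------+--------
Grace    | 1805.43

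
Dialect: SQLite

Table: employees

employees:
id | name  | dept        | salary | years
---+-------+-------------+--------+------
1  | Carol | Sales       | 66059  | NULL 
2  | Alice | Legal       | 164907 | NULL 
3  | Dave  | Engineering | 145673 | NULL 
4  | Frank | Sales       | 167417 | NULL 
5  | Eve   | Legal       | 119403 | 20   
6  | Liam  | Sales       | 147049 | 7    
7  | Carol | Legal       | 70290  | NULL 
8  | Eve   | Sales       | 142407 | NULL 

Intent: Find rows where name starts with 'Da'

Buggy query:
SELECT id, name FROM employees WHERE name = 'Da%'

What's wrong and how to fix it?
Bug: Wildcards only work with LIKE; '=' treats '%' as a literal character

Fix: Replace '=' with LIKE so 'Da%' is treated as a pattern

Corrected query:
SELECT id, name FROM employees WHERE name LIKE 'Da%'

Result:
id | name
---+-----
3  | Dave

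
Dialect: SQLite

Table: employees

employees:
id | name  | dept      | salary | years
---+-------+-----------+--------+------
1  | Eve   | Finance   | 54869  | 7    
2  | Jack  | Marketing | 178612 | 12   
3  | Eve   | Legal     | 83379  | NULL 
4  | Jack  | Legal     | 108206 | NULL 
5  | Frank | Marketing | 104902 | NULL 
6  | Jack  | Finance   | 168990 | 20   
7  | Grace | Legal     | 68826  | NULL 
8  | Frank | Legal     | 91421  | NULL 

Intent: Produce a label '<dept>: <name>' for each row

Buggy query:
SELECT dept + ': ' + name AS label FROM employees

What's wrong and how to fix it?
Bug: SQLite uses || for string concatenation; + coerces text to numbers (yielding 0)

Fix: Use the || operator for string concatenation

Corrected query:
SELECT dept || ': ' || name AS label FROM employees

Result:
label           
----------------
Finance: Eve    
Marketing: Jack 
Legal: Eve      
Legal: Jack     
Marketing: Frank
Finance: Jack   
Legal: Grace    
Legal: Frank    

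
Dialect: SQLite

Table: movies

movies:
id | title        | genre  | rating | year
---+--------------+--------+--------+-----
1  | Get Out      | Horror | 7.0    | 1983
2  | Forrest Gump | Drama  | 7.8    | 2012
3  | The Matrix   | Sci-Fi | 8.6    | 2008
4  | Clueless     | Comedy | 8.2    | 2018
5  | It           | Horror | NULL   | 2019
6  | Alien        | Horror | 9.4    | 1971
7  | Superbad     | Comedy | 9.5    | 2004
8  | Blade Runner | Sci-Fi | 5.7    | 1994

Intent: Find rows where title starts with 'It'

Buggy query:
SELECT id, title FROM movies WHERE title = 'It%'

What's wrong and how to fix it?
Bug: Wildcards only work with LIKE; '=' treats '%' as a literal character

Fix: Use LIKE for wildcard pattern matching

Corrected query:
SELECT id, title FROM movies WHERE title LIKE 'It%'

Result:
id | title
---+------
5  | It   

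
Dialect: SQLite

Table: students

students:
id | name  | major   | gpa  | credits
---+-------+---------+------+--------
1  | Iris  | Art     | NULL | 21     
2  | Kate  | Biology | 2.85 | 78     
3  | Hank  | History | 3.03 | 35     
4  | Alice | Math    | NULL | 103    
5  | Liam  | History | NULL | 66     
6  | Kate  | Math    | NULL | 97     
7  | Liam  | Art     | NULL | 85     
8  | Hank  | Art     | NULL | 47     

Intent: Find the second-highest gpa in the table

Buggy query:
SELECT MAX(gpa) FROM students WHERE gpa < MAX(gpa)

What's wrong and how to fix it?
Bug: The inner MAX is an aggregate inside WHERE, which is not allowed

Fix: Put the inner MAX in a scalar subquery

Corrected query:
SELECT MAX(gpa) FROM students WHERE gpa < (SELECT MAX(gpa) FROM students)

Result:
MAX(gpa)
--------
2.85    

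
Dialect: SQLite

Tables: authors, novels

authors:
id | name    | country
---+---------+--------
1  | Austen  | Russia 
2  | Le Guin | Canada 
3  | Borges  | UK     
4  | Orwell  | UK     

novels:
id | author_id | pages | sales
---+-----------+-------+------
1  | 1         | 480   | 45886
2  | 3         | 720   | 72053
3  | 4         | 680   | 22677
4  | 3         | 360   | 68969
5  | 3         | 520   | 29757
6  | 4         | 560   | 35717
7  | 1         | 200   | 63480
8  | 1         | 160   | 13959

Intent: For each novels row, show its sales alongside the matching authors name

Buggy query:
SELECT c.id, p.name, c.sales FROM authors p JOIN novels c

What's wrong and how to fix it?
Bug: JOIN with no ON clause produces a cartesian product; every novels row pairs with every authors row

Fix: Specify the join condition linking the foreign key to the parent id

Corrected query:
SELECT c.id, p.name, c.sales FROM authors p JOIN novels c ON c.author_id = p.id

Result:
id | name   | sales
---+--------+------
1  | Austen | 45886
2  | Borges | 72053
3  | Orwell | 22677
4  | Borges | 68969
5  | Borges | 29757
6  | Orwell | 35717
7  | Austen | 63480
8  | Austen | 13959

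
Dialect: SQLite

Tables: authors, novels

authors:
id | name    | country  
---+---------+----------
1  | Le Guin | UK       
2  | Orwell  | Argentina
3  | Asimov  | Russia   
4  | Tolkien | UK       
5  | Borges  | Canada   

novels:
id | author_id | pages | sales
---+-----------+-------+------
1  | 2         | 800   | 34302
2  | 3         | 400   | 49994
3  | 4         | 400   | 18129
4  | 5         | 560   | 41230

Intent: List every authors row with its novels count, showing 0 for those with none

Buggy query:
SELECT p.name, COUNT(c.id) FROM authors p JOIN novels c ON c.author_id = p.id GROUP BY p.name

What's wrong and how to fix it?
Bug: An inner join excludes parents with zero children

Fix: Use LEFT JOIN so parents without children still appear (COUNT(c.id) gives 0)

Corrected query:
SELECT p.name, COUNT(c.id) FROM authors p LEFT JOIN novels c ON c.author_id = p.id GROUP BY p.name

Result:
name    | COUNT(c.id)
--------+------------
Asimov  | 1          
Borges  | 1          
Le Guin | 0          
Orwell  | 1          
Tolkien | 1          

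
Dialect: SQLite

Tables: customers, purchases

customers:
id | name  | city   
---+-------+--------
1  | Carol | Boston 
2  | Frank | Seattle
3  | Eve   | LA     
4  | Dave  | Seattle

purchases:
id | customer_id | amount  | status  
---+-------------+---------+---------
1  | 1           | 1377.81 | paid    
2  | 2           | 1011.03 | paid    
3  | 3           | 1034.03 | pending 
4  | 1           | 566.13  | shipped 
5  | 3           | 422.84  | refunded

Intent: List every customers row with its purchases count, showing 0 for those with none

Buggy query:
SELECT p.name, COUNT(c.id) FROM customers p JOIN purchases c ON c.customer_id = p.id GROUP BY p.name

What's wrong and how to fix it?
Bug: INNER JOIN drops customers rows that have no matching purchases rows

Fix: Use LEFT JOIN so parents without children still appear (COUNT(c.id) gives 0)

Corrected query:
SELECT p.name, COUNT(c.id) FROM customers p LEFT JOIN purchases c ON c.customer_id = p.id GROUP BY p.name

Result:
name  | COUNT(c.id)
------+------------
Carol | 2          
Dave  | 0          
Eve   | 2          
Frank | 1          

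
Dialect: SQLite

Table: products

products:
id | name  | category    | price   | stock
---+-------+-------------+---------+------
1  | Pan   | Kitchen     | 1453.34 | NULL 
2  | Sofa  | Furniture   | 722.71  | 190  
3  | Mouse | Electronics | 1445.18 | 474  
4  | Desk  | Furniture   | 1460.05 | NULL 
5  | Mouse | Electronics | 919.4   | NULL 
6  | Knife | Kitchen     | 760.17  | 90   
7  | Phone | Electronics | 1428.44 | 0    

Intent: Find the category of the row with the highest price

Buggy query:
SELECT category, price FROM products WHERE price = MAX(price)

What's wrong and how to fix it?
Bug: WHERE is evaluated per row; an aggregate over the whole table isn't defined there

Fix: Use a subquery: WHERE price = (SELECT MAX(price) FROM products)

Corrected query:
SELECT category, price FROM products WHERE price = (SELECT MAX(price) FROM products)

Result:
category  | price  
----------+--------
Furniture | 1460.05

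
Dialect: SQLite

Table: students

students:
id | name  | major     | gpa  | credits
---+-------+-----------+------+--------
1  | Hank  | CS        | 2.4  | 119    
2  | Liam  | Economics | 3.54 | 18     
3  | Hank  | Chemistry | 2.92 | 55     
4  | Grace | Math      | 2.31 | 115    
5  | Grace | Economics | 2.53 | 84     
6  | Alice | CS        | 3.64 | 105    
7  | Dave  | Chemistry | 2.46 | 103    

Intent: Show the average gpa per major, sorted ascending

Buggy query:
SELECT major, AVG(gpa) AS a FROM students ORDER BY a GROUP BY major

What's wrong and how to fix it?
Bug: GROUP BY must precede ORDER BY

Fix: Move ORDER BY to the end, after GROUP BY

Corrected query:
SELECT major, AVG(gpa) AS a FROM students GROUP BY major ORDER BY a

Result:
major     | a    
----------+------
Math      | 2.31 
Chemistry | 2.69 
CS        | 3.02 
Economics | 3.035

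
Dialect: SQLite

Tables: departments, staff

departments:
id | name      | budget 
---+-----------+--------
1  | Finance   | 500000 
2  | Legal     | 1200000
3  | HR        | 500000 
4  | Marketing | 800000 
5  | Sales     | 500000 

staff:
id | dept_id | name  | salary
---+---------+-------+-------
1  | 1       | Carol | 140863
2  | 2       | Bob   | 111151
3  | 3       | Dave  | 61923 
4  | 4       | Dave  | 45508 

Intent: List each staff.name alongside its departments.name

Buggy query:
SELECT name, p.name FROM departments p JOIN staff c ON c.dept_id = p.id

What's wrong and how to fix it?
Bug: 'name' exists in both joined tables, so the database can't tell which one is meant

Fix: Prefix ambiguous columns with the table alias

Corrected query:
SELECT c.name, p.name FROM departments p JOIN staff c ON c.dept_id = p.id

Result:
name  | name     
------+----------
Carol | Finance  
Bob   | Legal    
Dave  | HR       
Dave  | Marketing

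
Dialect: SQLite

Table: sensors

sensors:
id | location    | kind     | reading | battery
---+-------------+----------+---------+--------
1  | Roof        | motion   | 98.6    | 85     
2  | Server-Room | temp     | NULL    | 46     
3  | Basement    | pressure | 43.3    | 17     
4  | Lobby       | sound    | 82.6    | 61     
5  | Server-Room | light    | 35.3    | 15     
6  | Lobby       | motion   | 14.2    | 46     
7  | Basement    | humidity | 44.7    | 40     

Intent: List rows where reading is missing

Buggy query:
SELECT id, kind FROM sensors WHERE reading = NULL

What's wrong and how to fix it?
Bug: '= NULL' is always unknown in SQL three-valued logic, so no rows match

Fix: Use IS NULL to test for NULL

Corrected query:
SELECT id, kind FROM sensors WHERE reading IS NULL

Result:
id | kind
---+-----
2  | temp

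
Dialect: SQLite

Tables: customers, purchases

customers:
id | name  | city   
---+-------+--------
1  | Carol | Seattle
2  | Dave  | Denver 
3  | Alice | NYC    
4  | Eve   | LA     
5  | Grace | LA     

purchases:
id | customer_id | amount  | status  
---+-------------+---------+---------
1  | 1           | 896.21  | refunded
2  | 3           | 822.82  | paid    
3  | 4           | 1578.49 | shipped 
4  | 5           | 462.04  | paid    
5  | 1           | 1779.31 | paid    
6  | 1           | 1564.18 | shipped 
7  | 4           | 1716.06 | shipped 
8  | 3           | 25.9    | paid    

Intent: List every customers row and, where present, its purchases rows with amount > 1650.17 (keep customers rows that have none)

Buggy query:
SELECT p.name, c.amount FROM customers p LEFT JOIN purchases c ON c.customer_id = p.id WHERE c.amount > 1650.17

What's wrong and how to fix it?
Bug: Filtering c.amount in WHERE discards the NULL rows produced by LEFT JOIN, turning it into an inner join

Fix: Move the right-table condition into the ON clause so unmatched parents are kept

Corrected query:
SELECT p.name, c.amount FROM customers p LEFT JOIN purchases c ON c.customer_id = p.id AND c.amount > 1650.17

Result:
name  | amount 
------+--------
Carol | 1779.31
Dave  | NULL   
Alice | NULL   
Eve   | 1716.06
Grace | NULL   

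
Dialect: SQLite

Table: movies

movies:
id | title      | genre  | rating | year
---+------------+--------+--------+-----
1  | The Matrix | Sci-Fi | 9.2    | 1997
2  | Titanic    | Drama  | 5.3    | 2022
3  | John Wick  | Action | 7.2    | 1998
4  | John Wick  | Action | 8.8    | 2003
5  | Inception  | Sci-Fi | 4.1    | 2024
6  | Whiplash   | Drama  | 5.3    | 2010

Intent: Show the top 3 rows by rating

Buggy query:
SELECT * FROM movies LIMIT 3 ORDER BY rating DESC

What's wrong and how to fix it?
Bug: ORDER BY cannot follow LIMIT; LIMIT is the final clause

Fix: Sort with ORDER BY, then apply LIMIT

Corrected query:
SELECT * FROM movies ORDER BY rating DESC LIMIT 3

Result:
id | title      | genre  | rating | year
---+------------+--------+--------+-----
1  | The Matrix | Sci-Fi | 9.2    | 1997
4  | John Wick  | Action | 8.8    | 2003
3  | John Wick  | Action | 7.2    | 1998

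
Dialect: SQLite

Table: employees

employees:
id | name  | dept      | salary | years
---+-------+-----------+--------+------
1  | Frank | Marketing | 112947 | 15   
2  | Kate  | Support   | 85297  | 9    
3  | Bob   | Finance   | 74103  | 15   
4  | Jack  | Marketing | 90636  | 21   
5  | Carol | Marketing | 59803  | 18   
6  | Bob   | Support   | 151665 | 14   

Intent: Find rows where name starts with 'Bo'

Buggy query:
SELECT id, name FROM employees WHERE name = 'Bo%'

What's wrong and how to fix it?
Bug: '=' compares the literal string including the % character; pattern matching needs LIKE

Fix: Replace '=' with LIKE so 'Bo%' is treated as a pattern

Corrected query:
SELECT id, name FROM employees WHERE name LIKE 'Bo%'

Result:
id | name
---+-----
3  | Bob 
6  | Bob 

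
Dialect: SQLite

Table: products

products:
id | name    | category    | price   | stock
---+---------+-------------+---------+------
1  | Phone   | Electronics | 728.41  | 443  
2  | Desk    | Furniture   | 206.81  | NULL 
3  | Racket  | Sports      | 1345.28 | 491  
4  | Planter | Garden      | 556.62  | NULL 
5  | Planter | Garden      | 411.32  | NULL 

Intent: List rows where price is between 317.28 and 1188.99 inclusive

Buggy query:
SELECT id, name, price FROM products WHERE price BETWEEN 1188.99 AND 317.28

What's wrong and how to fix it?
Bug: BETWEEN expects the lower bound first; with 1188.99 AND 317.28 the range is empty

Fix: Swap the bounds so the smaller value comes first

Corrected query:
SELECT id, name, price FROM products WHERE price BETWEEN 317.28 AND 1188.99

Result:
id | name    | price 
---+---------+-------
1  | Phone   | 728.41
4  | Planter | 556.62
5  | Planter | 411.32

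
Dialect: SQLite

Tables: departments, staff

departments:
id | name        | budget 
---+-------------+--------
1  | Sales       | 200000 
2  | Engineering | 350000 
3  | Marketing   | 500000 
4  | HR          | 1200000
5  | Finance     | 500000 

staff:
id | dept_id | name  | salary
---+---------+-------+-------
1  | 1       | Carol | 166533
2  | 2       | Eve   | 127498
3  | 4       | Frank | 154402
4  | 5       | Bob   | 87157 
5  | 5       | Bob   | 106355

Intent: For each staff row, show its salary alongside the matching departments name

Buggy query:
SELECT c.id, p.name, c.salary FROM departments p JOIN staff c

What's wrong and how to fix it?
Bug: Missing join condition: each staff row is matched to all departments rows instead of just its own

Fix: Specify the join condition linking the foreign key to the parent id

Corrected query:
SELECT c.id, p.name, c.salary FROM departments p JOIN staff c ON c.dept_id = p.id

Result:
id | name        | salary
---+-------------+-------
1  | Sales       | 166533
2  | Engineering | 127498
3  | HR          | 154402
4  | Finance     | 87157 
5  | Finance     | 106355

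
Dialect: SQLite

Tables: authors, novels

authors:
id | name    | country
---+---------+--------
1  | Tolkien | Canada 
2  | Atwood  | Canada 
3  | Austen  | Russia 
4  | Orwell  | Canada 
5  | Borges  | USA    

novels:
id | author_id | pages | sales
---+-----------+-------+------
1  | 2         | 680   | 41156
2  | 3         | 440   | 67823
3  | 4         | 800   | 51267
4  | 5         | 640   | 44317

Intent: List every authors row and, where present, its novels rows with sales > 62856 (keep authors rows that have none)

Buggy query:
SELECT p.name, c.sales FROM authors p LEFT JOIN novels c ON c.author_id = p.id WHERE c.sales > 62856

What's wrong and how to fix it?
Bug: A WHERE condition on the right-hand table after LEFT JOIN drops unmatched parents

Fix: Put 'c.sales > 62856' in the JOIN's ON clause instead of WHERE

Corrected query:
SELECT p.name, c.sales FROM authors p LEFT JOIN novels c ON c.author_id = p.id AND c.sales > 62856

Result:
name    | sales
--------+------
Tolkien | NULL 
Atwood  | NULL 
Austen  | 67823
Orwell  | NULL 
Borges  | NULL 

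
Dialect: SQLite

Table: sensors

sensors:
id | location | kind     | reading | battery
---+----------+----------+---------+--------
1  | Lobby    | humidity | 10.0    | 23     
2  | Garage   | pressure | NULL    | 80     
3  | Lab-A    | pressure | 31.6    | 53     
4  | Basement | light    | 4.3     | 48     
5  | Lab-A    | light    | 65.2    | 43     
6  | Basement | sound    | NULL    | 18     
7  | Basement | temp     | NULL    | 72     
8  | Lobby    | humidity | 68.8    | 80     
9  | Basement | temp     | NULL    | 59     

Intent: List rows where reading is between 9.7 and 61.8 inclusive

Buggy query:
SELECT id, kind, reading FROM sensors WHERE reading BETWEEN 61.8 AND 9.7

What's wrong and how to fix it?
Bug: The bounds are reversed; BETWEEN a AND b requires a <= b to match anything

Fix: Write BETWEEN 9.7 AND 61.8

Corrected query:
SELECT id, kind, reading FROM sensors WHERE reading BETWEEN 9.7 AND 61.8

Result:
id | kind     | reading
---+----------+--------
1  | humidity | 10     
3  | pressure | 31.6   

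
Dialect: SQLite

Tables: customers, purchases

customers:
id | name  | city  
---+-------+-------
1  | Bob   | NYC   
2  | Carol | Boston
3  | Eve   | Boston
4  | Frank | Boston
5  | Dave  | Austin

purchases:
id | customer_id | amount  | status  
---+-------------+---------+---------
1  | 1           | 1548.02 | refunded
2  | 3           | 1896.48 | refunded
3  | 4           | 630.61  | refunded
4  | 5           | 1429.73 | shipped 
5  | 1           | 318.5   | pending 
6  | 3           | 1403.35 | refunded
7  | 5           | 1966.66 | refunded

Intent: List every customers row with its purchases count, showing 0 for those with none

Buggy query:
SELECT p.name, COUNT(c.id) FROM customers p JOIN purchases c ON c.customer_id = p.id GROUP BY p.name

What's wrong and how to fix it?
Bug: INNER JOIN drops customers rows that have no matching purchases rows

Fix: Switch to LEFT JOIN to retain unmatched parent rows

Corrected query:
SELECT p.name, COUNT(c.id) FROM customers p LEFT JOIN purchases c ON c.customer_id = p.id GROUP BY p.name

Result:
name  | COUNT(c.id)
------+------------
Bob   | 2          
Carol | 0          
Dave  | 2          
Eve   | 2          
Frank | 1          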